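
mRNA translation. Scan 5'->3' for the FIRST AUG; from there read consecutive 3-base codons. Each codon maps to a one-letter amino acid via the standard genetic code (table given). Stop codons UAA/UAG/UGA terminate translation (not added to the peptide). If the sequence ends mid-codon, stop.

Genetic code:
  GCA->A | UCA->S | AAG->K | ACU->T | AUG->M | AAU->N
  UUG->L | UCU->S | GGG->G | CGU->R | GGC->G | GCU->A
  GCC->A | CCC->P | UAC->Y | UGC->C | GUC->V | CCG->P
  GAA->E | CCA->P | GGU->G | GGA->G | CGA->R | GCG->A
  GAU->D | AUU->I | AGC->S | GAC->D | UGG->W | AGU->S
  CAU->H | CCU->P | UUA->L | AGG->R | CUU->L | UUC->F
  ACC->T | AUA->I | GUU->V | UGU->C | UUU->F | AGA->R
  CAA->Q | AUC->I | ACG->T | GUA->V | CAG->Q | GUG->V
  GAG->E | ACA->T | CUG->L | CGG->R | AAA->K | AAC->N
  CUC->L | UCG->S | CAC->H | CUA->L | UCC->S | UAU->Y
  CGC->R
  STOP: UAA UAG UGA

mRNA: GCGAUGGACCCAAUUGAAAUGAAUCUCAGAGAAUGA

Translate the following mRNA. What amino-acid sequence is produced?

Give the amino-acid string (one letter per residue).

start AUG at pos 3
pos 3: AUG -> M; peptide=M
pos 6: GAC -> D; peptide=MD
pos 9: CCA -> P; peptide=MDP
pos 12: AUU -> I; peptide=MDPI
pos 15: GAA -> E; peptide=MDPIE
pos 18: AUG -> M; peptide=MDPIEM
pos 21: AAU -> N; peptide=MDPIEMN
pos 24: CUC -> L; peptide=MDPIEMNL
pos 27: AGA -> R; peptide=MDPIEMNLR
pos 30: GAA -> E; peptide=MDPIEMNLRE
pos 33: UGA -> STOP

Answer: MDPIEMNLRE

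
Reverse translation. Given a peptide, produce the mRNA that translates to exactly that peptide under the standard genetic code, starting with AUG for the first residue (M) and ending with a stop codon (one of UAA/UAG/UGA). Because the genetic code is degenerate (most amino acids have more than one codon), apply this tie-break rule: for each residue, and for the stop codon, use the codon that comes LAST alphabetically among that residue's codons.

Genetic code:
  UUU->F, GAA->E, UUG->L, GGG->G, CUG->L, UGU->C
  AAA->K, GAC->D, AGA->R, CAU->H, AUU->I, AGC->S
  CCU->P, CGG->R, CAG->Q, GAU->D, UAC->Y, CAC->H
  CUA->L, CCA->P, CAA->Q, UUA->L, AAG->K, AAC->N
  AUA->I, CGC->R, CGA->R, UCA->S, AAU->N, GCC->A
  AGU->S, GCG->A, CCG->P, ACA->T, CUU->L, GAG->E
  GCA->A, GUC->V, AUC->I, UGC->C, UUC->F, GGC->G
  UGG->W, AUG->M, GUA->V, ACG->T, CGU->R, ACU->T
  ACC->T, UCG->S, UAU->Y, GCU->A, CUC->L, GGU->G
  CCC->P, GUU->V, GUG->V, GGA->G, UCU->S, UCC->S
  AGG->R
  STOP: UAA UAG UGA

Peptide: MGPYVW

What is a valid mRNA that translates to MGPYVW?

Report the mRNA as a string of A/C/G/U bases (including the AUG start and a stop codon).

Answer: mRNA: AUGGGUCCUUAUGUUUGGUGA

Derivation:
residue 1: M -> AUG (start codon)
residue 2: G codons sorted = GGA,GGC,GGG,GGU -> pick last = GGU
residue 3: P codons sorted = CCA,CCC,CCG,CCU -> pick last = CCU
residue 4: Y codons sorted = UAC,UAU -> pick last = UAU
residue 5: V codons sorted = GUA,GUC,GUG,GUU -> pick last = GUU
residue 6: W -> UGG (only codon)
terminator: stop codons sorted = UAA,UAG,UGA -> pick last = UGA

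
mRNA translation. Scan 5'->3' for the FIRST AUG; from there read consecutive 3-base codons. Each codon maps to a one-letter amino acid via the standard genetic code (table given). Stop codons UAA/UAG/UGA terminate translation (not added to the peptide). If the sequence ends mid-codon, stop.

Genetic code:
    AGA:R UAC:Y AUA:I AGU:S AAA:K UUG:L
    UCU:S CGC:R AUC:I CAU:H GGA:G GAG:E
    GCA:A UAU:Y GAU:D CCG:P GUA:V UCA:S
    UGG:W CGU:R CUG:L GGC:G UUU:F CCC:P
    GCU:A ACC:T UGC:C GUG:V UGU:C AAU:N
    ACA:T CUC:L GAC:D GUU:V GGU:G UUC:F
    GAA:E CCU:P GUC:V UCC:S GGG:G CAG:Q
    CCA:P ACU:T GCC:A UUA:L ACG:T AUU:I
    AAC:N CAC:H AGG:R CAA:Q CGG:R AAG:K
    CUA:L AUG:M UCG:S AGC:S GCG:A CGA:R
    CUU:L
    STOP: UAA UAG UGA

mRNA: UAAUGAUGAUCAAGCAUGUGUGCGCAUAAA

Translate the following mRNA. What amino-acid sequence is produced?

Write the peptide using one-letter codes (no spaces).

Answer: MMIKHVCA

Derivation:
start AUG at pos 2
pos 2: AUG -> M; peptide=M
pos 5: AUG -> M; peptide=MM
pos 8: AUC -> I; peptide=MMI
pos 11: AAG -> K; peptide=MMIK
pos 14: CAU -> H; peptide=MMIKH
pos 17: GUG -> V; peptide=MMIKHV
pos 20: UGC -> C; peptide=MMIKHVC
pos 23: GCA -> A; peptide=MMIKHVCA
pos 26: UAA -> STOP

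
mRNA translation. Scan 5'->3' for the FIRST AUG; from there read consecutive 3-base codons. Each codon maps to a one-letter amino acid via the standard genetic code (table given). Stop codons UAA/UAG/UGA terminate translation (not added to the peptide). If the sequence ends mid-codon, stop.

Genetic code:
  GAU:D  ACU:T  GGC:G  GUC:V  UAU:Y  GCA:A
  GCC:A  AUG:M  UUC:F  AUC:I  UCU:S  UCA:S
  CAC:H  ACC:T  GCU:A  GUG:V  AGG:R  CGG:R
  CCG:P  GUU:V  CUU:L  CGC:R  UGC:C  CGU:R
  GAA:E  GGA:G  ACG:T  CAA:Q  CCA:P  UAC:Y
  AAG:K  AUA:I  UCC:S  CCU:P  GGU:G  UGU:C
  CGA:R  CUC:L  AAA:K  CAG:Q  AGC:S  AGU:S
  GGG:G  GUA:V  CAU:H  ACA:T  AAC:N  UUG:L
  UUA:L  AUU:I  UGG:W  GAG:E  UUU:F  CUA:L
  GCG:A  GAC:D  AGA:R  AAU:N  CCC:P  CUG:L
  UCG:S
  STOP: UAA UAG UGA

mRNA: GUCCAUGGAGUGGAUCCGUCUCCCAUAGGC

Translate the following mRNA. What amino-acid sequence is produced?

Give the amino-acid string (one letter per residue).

start AUG at pos 4
pos 4: AUG -> M; peptide=M
pos 7: GAG -> E; peptide=ME
pos 10: UGG -> W; peptide=MEW
pos 13: AUC -> I; peptide=MEWI
pos 16: CGU -> R; peptide=MEWIR
pos 19: CUC -> L; peptide=MEWIRL
pos 22: CCA -> P; peptide=MEWIRLP
pos 25: UAG -> STOP

Answer: MEWIRLP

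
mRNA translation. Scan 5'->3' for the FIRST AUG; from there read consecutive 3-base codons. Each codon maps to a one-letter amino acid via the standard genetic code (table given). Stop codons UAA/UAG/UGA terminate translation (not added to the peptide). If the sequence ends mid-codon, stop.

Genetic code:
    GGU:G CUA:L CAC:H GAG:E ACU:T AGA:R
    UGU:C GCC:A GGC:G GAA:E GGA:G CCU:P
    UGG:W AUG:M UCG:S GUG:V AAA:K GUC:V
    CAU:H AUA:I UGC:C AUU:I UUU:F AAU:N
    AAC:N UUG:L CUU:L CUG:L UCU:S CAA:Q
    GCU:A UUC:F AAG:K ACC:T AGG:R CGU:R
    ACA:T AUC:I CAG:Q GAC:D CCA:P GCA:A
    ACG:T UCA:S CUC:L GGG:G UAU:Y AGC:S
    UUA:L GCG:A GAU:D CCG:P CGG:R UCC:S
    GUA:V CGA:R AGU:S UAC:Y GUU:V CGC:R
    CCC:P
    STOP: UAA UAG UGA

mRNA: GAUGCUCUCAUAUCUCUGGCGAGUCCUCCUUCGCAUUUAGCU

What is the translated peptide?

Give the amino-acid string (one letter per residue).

start AUG at pos 1
pos 1: AUG -> M; peptide=M
pos 4: CUC -> L; peptide=ML
pos 7: UCA -> S; peptide=MLS
pos 10: UAU -> Y; peptide=MLSY
pos 13: CUC -> L; peptide=MLSYL
pos 16: UGG -> W; peptide=MLSYLW
pos 19: CGA -> R; peptide=MLSYLWR
pos 22: GUC -> V; peptide=MLSYLWRV
pos 25: CUC -> L; peptide=MLSYLWRVL
pos 28: CUU -> L; peptide=MLSYLWRVLL
pos 31: CGC -> R; peptide=MLSYLWRVLLR
pos 34: AUU -> I; peptide=MLSYLWRVLLRI
pos 37: UAG -> STOP

Answer: MLSYLWRVLLRI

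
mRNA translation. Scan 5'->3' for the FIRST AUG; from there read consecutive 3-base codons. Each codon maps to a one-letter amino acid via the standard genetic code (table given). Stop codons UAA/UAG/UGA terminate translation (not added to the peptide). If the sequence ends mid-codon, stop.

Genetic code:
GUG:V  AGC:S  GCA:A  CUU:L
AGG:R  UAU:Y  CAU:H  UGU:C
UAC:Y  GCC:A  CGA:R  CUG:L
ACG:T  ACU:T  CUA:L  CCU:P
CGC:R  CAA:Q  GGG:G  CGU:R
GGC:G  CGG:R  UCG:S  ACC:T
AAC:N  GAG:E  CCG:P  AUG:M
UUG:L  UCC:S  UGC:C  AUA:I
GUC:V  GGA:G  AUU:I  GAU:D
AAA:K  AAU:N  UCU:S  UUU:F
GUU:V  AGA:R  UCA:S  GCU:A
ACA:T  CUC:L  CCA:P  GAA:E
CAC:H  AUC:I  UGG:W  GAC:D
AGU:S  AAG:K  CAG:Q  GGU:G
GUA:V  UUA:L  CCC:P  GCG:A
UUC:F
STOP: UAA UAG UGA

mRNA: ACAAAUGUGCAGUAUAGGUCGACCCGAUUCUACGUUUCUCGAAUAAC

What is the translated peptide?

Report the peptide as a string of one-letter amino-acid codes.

Answer: MCSIGRPDSTFLE

Derivation:
start AUG at pos 4
pos 4: AUG -> M; peptide=M
pos 7: UGC -> C; peptide=MC
pos 10: AGU -> S; peptide=MCS
pos 13: AUA -> I; peptide=MCSI
pos 16: GGU -> G; peptide=MCSIG
pos 19: CGA -> R; peptide=MCSIGR
pos 22: CCC -> P; peptide=MCSIGRP
pos 25: GAU -> D; peptide=MCSIGRPD
pos 28: UCU -> S; peptide=MCSIGRPDS
pos 31: ACG -> T; peptide=MCSIGRPDST
pos 34: UUU -> F; peptide=MCSIGRPDSTF
pos 37: CUC -> L; peptide=MCSIGRPDSTFL
pos 40: GAA -> E; peptide=MCSIGRPDSTFLE
pos 43: UAA -> STOP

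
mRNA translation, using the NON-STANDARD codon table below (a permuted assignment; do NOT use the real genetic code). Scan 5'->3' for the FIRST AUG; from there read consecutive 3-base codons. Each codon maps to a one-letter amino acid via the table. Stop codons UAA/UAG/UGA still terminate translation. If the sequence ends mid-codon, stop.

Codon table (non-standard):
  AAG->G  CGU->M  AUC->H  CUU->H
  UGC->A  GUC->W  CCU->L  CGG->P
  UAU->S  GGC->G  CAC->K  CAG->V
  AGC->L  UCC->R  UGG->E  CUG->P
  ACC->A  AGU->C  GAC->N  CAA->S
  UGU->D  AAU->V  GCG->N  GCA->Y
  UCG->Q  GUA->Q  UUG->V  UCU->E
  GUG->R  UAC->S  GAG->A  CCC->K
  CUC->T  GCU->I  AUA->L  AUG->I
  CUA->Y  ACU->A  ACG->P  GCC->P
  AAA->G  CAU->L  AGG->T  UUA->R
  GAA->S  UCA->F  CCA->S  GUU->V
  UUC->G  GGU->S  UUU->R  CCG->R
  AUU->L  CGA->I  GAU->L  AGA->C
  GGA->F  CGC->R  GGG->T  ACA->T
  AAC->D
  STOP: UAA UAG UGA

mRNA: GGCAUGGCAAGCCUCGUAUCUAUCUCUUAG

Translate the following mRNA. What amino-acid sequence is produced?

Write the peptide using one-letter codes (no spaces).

start AUG at pos 3
pos 3: AUG -> I; peptide=I
pos 6: GCA -> Y; peptide=IY
pos 9: AGC -> L; peptide=IYL
pos 12: CUC -> T; peptide=IYLT
pos 15: GUA -> Q; peptide=IYLTQ
pos 18: UCU -> E; peptide=IYLTQE
pos 21: AUC -> H; peptide=IYLTQEH
pos 24: UCU -> E; peptide=IYLTQEHE
pos 27: UAG -> STOP

Answer: IYLTQEHE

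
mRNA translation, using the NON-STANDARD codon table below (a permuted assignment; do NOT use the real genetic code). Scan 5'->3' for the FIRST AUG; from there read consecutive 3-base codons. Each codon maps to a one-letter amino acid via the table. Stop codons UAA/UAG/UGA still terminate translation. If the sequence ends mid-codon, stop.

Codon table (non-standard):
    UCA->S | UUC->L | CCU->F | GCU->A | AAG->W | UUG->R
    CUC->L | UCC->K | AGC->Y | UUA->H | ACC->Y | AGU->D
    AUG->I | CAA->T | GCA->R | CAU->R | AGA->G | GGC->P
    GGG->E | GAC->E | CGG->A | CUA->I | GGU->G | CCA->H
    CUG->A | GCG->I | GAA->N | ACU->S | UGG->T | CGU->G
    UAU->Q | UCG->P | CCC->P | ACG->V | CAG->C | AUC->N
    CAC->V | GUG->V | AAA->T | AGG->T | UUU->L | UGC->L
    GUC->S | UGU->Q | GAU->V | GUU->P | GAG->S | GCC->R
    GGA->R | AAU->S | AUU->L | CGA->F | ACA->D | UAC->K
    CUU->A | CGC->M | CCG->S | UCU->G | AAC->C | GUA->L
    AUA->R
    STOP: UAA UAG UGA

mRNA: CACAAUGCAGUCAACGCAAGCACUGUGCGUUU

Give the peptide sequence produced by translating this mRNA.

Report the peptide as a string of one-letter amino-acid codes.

Answer: ICSVTRALP

Derivation:
start AUG at pos 4
pos 4: AUG -> I; peptide=I
pos 7: CAG -> C; peptide=IC
pos 10: UCA -> S; peptide=ICS
pos 13: ACG -> V; peptide=ICSV
pos 16: CAA -> T; peptide=ICSVT
pos 19: GCA -> R; peptide=ICSVTR
pos 22: CUG -> A; peptide=ICSVTRA
pos 25: UGC -> L; peptide=ICSVTRAL
pos 28: GUU -> P; peptide=ICSVTRALP
pos 31: only 1 nt remain (<3), stop (end of mRNA)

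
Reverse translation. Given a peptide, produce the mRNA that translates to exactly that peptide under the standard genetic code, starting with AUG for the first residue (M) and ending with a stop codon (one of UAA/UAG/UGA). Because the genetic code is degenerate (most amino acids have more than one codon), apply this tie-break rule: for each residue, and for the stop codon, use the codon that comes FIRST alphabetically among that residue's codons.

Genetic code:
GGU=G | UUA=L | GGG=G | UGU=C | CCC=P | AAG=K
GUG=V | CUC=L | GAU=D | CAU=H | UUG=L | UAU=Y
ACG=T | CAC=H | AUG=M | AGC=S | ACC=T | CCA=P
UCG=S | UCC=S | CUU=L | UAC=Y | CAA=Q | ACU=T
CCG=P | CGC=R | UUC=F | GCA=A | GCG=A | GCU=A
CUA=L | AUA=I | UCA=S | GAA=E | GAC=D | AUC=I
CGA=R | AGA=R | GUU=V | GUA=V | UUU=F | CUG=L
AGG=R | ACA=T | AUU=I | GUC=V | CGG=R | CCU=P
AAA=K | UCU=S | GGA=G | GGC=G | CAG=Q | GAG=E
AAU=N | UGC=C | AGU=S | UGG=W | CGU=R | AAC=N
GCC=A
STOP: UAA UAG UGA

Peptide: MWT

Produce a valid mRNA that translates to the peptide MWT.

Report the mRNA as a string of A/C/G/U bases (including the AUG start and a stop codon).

Answer: mRNA: AUGUGGACAUAA

Derivation:
residue 1: M -> AUG (start codon)
residue 2: W -> UGG (only codon)
residue 3: T codons sorted = ACA,ACC,ACG,ACU -> pick first = ACA
terminator: stop codons sorted = UAA,UAG,UGA -> pick first = UAA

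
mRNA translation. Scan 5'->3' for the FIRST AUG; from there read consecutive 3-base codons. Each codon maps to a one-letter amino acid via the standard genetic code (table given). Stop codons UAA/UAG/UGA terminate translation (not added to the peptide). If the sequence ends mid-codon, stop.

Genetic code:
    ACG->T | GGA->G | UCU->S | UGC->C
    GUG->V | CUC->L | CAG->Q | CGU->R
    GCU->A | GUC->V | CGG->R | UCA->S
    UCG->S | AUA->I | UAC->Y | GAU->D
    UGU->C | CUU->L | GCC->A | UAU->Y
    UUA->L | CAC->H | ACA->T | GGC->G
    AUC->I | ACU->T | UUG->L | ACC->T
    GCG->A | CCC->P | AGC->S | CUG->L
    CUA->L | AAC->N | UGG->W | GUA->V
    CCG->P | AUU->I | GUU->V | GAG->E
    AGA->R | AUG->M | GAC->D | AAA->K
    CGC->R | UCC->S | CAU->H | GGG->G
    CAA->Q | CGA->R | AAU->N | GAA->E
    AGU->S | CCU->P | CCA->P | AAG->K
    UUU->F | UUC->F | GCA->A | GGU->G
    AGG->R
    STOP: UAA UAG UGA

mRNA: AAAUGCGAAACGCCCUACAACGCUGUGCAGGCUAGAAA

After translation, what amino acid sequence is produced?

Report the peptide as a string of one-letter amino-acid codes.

Answer: MRNALQRCAG

Derivation:
start AUG at pos 2
pos 2: AUG -> M; peptide=M
pos 5: CGA -> R; peptide=MR
pos 8: AAC -> N; peptide=MRN
pos 11: GCC -> A; peptide=MRNA
pos 14: CUA -> L; peptide=MRNAL
pos 17: CAA -> Q; peptide=MRNALQ
pos 20: CGC -> R; peptide=MRNALQR
pos 23: UGU -> C; peptide=MRNALQRC
pos 26: GCA -> A; peptide=MRNALQRCA
pos 29: GGC -> G; peptide=MRNALQRCAG
pos 32: UAG -> STOP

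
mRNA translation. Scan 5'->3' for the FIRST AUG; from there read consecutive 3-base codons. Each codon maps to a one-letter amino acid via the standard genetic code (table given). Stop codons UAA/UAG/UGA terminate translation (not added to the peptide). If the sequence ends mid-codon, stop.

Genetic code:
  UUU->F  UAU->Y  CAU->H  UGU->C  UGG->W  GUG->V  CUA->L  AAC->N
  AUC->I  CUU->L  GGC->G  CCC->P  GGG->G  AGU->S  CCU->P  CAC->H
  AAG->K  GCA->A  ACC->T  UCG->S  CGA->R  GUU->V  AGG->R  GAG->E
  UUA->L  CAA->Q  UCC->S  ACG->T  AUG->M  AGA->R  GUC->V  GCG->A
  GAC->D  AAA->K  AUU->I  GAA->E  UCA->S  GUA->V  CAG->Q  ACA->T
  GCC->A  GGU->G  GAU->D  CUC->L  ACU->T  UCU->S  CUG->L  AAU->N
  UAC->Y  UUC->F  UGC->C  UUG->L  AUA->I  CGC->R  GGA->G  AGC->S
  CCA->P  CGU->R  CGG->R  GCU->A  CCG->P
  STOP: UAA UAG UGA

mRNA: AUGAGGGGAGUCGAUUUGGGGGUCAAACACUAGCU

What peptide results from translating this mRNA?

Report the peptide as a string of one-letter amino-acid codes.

Answer: MRGVDLGVKH

Derivation:
start AUG at pos 0
pos 0: AUG -> M; peptide=M
pos 3: AGG -> R; peptide=MR
pos 6: GGA -> G; peptide=MRG
pos 9: GUC -> V; peptide=MRGV
pos 12: GAU -> D; peptide=MRGVD
pos 15: UUG -> L; peptide=MRGVDL
pos 18: GGG -> G; peptide=MRGVDLG
pos 21: GUC -> V; peptide=MRGVDLGV
pos 24: AAA -> K; peptide=MRGVDLGVK
pos 27: CAC -> H; peptide=MRGVDLGVKH
pos 30: UAG -> STOP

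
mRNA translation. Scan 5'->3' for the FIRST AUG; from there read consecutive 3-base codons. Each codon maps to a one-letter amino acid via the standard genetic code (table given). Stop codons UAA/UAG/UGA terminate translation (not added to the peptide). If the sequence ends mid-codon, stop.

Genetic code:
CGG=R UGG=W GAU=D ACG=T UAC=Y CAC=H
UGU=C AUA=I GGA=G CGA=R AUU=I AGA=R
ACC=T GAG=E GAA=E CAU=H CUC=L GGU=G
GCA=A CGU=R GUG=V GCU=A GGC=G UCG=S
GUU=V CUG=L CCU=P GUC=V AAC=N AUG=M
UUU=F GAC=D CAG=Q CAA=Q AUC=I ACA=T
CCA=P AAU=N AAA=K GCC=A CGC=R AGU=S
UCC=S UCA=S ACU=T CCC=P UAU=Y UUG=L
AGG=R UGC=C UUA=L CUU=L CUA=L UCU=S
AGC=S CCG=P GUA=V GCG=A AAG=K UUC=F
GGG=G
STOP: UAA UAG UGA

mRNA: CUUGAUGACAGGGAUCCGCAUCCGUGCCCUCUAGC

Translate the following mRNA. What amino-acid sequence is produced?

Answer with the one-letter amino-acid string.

start AUG at pos 4
pos 4: AUG -> M; peptide=M
pos 7: ACA -> T; peptide=MT
pos 10: GGG -> G; peptide=MTG
pos 13: AUC -> I; peptide=MTGI
pos 16: CGC -> R; peptide=MTGIR
pos 19: AUC -> I; peptide=MTGIRI
pos 22: CGU -> R; peptide=MTGIRIR
pos 25: GCC -> A; peptide=MTGIRIRA
pos 28: CUC -> L; peptide=MTGIRIRAL
pos 31: UAG -> STOP

Answer: MTGIRIRAL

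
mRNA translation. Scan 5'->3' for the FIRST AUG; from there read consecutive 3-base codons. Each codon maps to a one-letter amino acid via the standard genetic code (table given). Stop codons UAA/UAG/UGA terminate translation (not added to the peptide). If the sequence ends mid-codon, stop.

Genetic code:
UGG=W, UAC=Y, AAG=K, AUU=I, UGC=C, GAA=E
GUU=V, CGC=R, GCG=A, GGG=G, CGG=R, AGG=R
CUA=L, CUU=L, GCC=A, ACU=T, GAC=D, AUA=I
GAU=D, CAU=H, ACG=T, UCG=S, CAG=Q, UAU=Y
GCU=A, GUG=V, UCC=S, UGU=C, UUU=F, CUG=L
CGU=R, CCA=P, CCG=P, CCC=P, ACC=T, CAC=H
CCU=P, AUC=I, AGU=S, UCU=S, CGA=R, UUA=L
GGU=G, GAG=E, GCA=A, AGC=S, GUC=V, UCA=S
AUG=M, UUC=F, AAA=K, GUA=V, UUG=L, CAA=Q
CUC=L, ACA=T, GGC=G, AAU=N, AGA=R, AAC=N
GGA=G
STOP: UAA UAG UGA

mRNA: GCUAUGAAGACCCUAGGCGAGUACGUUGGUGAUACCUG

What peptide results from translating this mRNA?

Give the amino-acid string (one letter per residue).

Answer: MKTLGEYVGDT

Derivation:
start AUG at pos 3
pos 3: AUG -> M; peptide=M
pos 6: AAG -> K; peptide=MK
pos 9: ACC -> T; peptide=MKT
pos 12: CUA -> L; peptide=MKTL
pos 15: GGC -> G; peptide=MKTLG
pos 18: GAG -> E; peptide=MKTLGE
pos 21: UAC -> Y; peptide=MKTLGEY
pos 24: GUU -> V; peptide=MKTLGEYV
pos 27: GGU -> G; peptide=MKTLGEYVG
pos 30: GAU -> D; peptide=MKTLGEYVGD
pos 33: ACC -> T; peptide=MKTLGEYVGDT
pos 36: only 2 nt remain (<3), stop (end of mRNA)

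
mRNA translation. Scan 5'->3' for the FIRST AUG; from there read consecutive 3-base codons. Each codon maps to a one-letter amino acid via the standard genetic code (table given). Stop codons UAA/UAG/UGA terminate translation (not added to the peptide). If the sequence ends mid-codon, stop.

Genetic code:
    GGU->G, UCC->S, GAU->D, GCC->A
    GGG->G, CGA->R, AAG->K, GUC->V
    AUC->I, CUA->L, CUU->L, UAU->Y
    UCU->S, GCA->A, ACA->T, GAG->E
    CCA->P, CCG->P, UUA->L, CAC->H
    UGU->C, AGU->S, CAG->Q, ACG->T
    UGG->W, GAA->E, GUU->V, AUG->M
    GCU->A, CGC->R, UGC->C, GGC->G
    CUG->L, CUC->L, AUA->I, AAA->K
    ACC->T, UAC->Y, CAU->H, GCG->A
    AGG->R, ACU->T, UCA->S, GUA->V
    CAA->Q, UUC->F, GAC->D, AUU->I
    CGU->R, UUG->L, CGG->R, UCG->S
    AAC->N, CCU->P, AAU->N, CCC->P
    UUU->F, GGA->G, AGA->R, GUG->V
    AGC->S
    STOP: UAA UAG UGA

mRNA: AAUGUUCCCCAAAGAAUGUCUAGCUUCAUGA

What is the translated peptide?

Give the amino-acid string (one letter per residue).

Answer: MFPKECLAS

Derivation:
start AUG at pos 1
pos 1: AUG -> M; peptide=M
pos 4: UUC -> F; peptide=MF
pos 7: CCC -> P; peptide=MFP
pos 10: AAA -> K; peptide=MFPK
pos 13: GAA -> E; peptide=MFPKE
pos 16: UGU -> C; peptide=MFPKEC
pos 19: CUA -> L; peptide=MFPKECL
pos 22: GCU -> A; peptide=MFPKECLA
pos 25: UCA -> S; peptide=MFPKECLAS
pos 28: UGA -> STOP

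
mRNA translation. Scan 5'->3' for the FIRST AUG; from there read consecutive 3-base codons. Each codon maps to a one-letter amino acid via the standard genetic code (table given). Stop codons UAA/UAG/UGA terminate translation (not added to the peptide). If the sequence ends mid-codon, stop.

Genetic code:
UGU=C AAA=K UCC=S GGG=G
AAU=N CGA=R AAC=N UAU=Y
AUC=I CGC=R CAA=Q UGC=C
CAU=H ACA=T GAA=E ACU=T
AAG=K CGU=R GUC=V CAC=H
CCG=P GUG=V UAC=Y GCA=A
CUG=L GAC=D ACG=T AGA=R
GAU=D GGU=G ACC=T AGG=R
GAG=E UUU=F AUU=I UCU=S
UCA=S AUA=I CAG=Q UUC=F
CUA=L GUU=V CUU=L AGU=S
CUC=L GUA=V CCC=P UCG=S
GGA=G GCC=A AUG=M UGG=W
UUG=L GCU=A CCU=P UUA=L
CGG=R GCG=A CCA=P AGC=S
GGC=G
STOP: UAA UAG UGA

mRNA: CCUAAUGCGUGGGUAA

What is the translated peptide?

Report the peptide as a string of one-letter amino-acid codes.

Answer: MRG

Derivation:
start AUG at pos 4
pos 4: AUG -> M; peptide=M
pos 7: CGU -> R; peptide=MR
pos 10: GGG -> G; peptide=MRG
pos 13: UAA -> STOP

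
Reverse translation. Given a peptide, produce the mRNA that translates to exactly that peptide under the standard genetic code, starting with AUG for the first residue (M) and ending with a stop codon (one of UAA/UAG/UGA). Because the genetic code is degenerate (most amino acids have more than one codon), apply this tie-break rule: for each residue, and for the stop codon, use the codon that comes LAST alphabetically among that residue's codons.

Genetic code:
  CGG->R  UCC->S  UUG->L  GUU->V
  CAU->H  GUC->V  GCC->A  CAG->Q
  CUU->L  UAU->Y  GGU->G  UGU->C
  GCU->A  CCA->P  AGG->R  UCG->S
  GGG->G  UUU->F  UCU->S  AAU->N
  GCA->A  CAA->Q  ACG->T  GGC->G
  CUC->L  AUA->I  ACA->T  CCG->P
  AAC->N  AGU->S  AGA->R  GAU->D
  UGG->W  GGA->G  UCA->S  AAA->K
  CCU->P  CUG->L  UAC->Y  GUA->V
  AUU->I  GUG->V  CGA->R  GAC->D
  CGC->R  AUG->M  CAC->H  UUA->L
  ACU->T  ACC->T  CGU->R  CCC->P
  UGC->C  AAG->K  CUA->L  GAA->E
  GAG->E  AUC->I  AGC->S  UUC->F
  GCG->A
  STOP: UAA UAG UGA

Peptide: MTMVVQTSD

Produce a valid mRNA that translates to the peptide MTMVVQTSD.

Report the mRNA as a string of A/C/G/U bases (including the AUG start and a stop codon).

Answer: mRNA: AUGACUAUGGUUGUUCAGACUUCUGAUUGA

Derivation:
residue 1: M -> AUG (start codon)
residue 2: T codons sorted = ACA,ACC,ACG,ACU -> pick last = ACU
residue 3: M -> AUG (only codon)
residue 4: V codons sorted = GUA,GUC,GUG,GUU -> pick last = GUU
residue 5: V codons sorted = GUA,GUC,GUG,GUU -> pick last = GUU
residue 6: Q codons sorted = CAA,CAG -> pick last = CAG
residue 7: T codons sorted = ACA,ACC,ACG,ACU -> pick last = ACU
residue 8: S codons sorted = AGC,AGU,UCA,UCC,UCG,UCU -> pick last = UCU
residue 9: D codons sorted = GAC,GAU -> pick last = GAU
terminator: stop codons sorted = UAA,UAG,UGA -> pick last = UGA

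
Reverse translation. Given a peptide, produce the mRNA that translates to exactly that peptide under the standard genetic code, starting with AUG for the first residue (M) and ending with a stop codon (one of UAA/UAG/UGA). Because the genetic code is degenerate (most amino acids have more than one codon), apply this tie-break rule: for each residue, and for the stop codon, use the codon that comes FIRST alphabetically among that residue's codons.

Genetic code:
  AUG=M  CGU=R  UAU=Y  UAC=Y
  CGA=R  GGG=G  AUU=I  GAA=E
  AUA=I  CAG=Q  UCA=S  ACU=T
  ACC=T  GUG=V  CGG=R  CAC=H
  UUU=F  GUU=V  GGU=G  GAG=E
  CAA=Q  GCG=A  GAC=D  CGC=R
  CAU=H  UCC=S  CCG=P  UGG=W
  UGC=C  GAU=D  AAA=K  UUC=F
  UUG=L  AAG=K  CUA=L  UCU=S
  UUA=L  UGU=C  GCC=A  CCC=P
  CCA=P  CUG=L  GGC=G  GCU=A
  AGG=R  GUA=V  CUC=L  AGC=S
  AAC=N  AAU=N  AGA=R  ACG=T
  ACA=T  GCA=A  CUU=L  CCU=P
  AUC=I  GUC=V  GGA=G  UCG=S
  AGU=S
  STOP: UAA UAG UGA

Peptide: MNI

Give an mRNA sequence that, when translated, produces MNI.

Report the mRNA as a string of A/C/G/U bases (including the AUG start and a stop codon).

Answer: mRNA: AUGAACAUAUAA

Derivation:
residue 1: M -> AUG (start codon)
residue 2: N codons sorted = AAC,AAU -> pick first = AAC
residue 3: I codons sorted = AUA,AUC,AUU -> pick first = AUA
terminator: stop codons sorted = UAA,UAG,UGA -> pick first = UAA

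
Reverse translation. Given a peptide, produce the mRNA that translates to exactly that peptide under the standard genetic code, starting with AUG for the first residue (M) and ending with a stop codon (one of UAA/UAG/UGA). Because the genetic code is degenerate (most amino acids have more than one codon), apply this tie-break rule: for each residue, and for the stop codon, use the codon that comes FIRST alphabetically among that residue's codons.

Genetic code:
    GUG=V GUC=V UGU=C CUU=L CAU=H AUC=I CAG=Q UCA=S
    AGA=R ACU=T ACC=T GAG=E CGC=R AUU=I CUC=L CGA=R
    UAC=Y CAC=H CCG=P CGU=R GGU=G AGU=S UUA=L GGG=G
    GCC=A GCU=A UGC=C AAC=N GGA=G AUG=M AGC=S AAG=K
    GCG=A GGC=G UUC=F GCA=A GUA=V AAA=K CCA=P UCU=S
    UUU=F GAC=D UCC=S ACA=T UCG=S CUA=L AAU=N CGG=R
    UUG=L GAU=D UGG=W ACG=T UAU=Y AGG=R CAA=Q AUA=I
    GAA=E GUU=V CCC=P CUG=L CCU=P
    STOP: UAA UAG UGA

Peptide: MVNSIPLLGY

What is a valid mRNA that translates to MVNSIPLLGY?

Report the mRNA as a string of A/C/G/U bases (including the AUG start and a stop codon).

residue 1: M -> AUG (start codon)
residue 2: V codons sorted = GUA,GUC,GUG,GUU -> pick first = GUA
residue 3: N codons sorted = AAC,AAU -> pick first = AAC
residue 4: S codons sorted = AGC,AGU,UCA,UCC,UCG,UCU -> pick first = AGC
residue 5: I codons sorted = AUA,AUC,AUU -> pick first = AUA
residue 6: P codons sorted = CCA,CCC,CCG,CCU -> pick first = CCA
residue 7: L codons sorted = CUA,CUC,CUG,CUU,UUA,UUG -> pick first = CUA
residue 8: L codons sorted = CUA,CUC,CUG,CUU,UUA,UUG -> pick first = CUA
residue 9: G codons sorted = GGA,GGC,GGG,GGU -> pick first = GGA
residue 10: Y codons sorted = UAC,UAU -> pick first = UAC
terminator: stop codons sorted = UAA,UAG,UGA -> pick first = UAA

Answer: mRNA: AUGGUAAACAGCAUACCACUACUAGGAUACUAA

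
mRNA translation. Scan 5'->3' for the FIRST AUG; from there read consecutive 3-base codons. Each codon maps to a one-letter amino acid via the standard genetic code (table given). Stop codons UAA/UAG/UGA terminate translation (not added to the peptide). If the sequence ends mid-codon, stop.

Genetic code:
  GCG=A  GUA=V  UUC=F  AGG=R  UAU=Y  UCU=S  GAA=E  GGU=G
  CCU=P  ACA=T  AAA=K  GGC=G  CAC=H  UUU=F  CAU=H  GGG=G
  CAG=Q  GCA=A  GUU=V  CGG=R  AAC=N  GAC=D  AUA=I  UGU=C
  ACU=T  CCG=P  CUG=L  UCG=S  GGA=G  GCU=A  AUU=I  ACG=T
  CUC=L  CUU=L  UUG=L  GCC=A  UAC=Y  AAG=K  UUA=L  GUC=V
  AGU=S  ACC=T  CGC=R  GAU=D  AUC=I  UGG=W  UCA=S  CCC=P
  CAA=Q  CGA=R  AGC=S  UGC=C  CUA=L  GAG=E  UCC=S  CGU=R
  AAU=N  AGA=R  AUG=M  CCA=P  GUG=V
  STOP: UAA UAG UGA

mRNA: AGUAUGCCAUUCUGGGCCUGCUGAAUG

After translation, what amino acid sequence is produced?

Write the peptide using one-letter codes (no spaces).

Answer: MPFWAC

Derivation:
start AUG at pos 3
pos 3: AUG -> M; peptide=M
pos 6: CCA -> P; peptide=MP
pos 9: UUC -> F; peptide=MPF
pos 12: UGG -> W; peptide=MPFW
pos 15: GCC -> A; peptide=MPFWA
pos 18: UGC -> C; peptide=MPFWAC
pos 21: UGA -> STOP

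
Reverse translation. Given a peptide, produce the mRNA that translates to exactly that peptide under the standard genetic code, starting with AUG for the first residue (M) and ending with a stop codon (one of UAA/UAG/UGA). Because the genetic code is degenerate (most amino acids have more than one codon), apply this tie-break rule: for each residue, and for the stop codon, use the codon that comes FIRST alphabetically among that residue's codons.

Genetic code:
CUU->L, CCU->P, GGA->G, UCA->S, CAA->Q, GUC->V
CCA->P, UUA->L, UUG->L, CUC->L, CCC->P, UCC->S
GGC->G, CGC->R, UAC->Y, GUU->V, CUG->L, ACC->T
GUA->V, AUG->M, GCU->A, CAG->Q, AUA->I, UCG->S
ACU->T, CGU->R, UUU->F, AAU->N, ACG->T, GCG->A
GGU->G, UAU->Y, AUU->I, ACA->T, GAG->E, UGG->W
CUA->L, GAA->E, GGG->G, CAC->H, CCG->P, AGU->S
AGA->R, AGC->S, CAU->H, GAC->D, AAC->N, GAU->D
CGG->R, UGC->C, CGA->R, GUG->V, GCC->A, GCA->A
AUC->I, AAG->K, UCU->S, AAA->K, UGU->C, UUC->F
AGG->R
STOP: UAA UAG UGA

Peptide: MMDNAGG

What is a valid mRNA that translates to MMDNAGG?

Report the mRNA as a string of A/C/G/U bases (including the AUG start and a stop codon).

Answer: mRNA: AUGAUGGACAACGCAGGAGGAUAA

Derivation:
residue 1: M -> AUG (start codon)
residue 2: M -> AUG (only codon)
residue 3: D codons sorted = GAC,GAU -> pick first = GAC
residue 4: N codons sorted = AAC,AAU -> pick first = AAC
residue 5: A codons sorted = GCA,GCC,GCG,GCU -> pick first = GCA
residue 6: G codons sorted = GGA,GGC,GGG,GGU -> pick first = GGA
residue 7: G codons sorted = GGA,GGC,GGG,GGU -> pick first = GGA
terminator: stop codons sorted = UAA,UAG,UGA -> pick first = UAA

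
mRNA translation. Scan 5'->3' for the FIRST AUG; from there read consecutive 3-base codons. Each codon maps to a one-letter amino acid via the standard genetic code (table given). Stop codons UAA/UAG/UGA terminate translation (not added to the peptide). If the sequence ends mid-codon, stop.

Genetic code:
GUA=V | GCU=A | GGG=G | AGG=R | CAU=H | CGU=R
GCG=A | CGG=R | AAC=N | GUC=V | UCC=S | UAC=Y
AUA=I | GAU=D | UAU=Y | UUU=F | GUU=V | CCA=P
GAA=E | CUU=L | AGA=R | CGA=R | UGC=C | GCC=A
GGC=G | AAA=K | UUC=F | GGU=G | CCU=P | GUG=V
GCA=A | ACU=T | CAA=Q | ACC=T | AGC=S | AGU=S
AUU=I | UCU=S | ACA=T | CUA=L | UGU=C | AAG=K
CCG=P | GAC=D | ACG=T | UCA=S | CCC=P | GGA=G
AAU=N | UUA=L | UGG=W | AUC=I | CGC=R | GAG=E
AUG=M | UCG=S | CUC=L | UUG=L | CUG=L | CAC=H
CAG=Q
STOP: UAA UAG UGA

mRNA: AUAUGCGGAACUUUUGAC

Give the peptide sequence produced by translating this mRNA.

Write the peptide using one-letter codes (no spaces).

start AUG at pos 2
pos 2: AUG -> M; peptide=M
pos 5: CGG -> R; peptide=MR
pos 8: AAC -> N; peptide=MRN
pos 11: UUU -> F; peptide=MRNF
pos 14: UGA -> STOP

Answer: MRNF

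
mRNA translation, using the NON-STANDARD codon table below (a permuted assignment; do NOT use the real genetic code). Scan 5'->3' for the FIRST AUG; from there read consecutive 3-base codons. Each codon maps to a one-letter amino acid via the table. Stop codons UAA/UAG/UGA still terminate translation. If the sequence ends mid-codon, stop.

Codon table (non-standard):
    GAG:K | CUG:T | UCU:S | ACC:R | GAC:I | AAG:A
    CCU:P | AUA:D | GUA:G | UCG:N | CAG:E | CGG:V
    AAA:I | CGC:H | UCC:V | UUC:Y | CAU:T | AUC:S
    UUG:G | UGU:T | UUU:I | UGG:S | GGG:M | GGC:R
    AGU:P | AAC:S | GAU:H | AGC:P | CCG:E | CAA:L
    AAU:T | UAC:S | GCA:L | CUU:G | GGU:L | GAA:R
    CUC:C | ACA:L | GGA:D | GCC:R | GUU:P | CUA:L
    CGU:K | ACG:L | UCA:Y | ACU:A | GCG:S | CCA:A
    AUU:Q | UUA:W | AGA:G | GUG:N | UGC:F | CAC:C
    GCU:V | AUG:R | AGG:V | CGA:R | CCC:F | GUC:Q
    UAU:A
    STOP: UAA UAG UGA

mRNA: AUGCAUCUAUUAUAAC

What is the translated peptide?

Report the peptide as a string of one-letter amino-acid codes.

start AUG at pos 0
pos 0: AUG -> R; peptide=R
pos 3: CAU -> T; peptide=RT
pos 6: CUA -> L; peptide=RTL
pos 9: UUA -> W; peptide=RTLW
pos 12: UAA -> STOP

Answer: RTLW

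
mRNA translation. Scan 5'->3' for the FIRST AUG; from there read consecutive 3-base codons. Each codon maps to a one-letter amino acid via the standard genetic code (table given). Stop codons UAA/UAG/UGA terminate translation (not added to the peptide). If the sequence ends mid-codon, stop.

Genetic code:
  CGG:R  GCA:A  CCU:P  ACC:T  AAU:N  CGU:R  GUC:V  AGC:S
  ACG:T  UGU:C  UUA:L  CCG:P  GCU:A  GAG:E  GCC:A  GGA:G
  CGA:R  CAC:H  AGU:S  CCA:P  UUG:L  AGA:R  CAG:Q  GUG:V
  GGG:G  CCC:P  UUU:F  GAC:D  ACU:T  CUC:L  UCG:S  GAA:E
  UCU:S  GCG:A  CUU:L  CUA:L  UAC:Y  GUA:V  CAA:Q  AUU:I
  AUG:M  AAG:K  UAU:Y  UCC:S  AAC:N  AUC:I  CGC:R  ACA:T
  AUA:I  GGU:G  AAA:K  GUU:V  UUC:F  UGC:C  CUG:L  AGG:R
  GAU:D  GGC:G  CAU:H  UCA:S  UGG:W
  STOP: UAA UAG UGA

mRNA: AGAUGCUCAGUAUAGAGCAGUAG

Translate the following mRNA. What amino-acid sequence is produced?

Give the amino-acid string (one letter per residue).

Answer: MLSIEQ

Derivation:
start AUG at pos 2
pos 2: AUG -> M; peptide=M
pos 5: CUC -> L; peptide=ML
pos 8: AGU -> S; peptide=MLS
pos 11: AUA -> I; peptide=MLSI
pos 14: GAG -> E; peptide=MLSIE
pos 17: CAG -> Q; peptide=MLSIEQ
pos 20: UAG -> STOP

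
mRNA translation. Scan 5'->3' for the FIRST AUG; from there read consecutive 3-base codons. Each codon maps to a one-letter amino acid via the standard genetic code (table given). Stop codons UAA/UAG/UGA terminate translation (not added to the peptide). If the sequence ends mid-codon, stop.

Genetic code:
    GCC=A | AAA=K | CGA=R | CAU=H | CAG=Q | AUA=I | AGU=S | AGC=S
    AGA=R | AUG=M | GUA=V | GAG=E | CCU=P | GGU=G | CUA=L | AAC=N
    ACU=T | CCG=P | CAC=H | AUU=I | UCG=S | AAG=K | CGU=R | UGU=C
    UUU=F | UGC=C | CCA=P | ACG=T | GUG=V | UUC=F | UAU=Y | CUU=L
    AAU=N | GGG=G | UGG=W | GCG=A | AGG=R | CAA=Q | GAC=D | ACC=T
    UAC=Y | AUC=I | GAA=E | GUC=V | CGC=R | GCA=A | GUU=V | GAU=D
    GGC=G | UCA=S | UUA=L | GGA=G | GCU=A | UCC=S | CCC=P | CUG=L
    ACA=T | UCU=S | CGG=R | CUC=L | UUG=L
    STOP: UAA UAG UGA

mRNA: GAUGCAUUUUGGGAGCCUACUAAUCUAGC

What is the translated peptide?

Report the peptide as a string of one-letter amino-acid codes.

Answer: MHFGSLLI

Derivation:
start AUG at pos 1
pos 1: AUG -> M; peptide=M
pos 4: CAU -> H; peptide=MH
pos 7: UUU -> F; peptide=MHF
pos 10: GGG -> G; peptide=MHFG
pos 13: AGC -> S; peptide=MHFGS
pos 16: CUA -> L; peptide=MHFGSL
pos 19: CUA -> L; peptide=MHFGSLL
pos 22: AUC -> I; peptide=MHFGSLLI
pos 25: UAG -> STOP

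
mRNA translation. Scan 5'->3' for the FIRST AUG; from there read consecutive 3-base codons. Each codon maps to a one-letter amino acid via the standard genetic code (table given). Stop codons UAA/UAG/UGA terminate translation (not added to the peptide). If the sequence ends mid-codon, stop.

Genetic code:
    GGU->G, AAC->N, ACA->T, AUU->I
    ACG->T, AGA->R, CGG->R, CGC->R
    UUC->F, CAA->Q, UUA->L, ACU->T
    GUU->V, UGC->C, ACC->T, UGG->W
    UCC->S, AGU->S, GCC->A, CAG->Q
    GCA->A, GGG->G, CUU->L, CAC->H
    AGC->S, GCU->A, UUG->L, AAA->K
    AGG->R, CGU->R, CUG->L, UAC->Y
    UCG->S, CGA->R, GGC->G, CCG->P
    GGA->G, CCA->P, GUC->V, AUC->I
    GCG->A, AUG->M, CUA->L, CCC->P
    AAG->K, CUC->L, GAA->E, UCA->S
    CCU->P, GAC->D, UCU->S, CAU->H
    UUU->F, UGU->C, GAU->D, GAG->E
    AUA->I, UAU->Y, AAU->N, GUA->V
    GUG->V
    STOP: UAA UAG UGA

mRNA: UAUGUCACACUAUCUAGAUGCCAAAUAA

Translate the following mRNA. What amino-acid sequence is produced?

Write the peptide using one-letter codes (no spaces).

start AUG at pos 1
pos 1: AUG -> M; peptide=M
pos 4: UCA -> S; peptide=MS
pos 7: CAC -> H; peptide=MSH
pos 10: UAU -> Y; peptide=MSHY
pos 13: CUA -> L; peptide=MSHYL
pos 16: GAU -> D; peptide=MSHYLD
pos 19: GCC -> A; peptide=MSHYLDA
pos 22: AAA -> K; peptide=MSHYLDAK
pos 25: UAA -> STOP

Answer: MSHYLDAK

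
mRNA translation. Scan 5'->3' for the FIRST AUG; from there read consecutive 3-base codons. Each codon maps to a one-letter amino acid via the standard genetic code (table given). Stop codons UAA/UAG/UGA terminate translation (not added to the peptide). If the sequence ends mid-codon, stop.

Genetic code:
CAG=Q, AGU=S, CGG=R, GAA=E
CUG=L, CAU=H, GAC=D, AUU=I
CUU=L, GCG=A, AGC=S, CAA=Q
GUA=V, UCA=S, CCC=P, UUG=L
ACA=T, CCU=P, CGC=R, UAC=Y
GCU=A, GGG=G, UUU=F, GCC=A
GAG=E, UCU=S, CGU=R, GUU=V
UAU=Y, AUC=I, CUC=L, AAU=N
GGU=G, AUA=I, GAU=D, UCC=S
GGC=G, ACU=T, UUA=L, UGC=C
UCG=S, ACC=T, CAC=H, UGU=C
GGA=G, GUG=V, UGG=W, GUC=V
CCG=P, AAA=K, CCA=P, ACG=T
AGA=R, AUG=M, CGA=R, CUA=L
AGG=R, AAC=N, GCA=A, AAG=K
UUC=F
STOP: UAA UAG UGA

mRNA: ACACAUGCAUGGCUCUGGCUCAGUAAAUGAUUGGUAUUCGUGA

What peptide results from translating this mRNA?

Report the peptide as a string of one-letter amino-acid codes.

Answer: MHGSGSVNDWYS

Derivation:
start AUG at pos 4
pos 4: AUG -> M; peptide=M
pos 7: CAU -> H; peptide=MH
pos 10: GGC -> G; peptide=MHG
pos 13: UCU -> S; peptide=MHGS
pos 16: GGC -> G; peptide=MHGSG
pos 19: UCA -> S; peptide=MHGSGS
pos 22: GUA -> V; peptide=MHGSGSV
pos 25: AAU -> N; peptide=MHGSGSVN
pos 28: GAU -> D; peptide=MHGSGSVND
pos 31: UGG -> W; peptide=MHGSGSVNDW
pos 34: UAU -> Y; peptide=MHGSGSVNDWY
pos 37: UCG -> S; peptide=MHGSGSVNDWYS
pos 40: UGA -> STOP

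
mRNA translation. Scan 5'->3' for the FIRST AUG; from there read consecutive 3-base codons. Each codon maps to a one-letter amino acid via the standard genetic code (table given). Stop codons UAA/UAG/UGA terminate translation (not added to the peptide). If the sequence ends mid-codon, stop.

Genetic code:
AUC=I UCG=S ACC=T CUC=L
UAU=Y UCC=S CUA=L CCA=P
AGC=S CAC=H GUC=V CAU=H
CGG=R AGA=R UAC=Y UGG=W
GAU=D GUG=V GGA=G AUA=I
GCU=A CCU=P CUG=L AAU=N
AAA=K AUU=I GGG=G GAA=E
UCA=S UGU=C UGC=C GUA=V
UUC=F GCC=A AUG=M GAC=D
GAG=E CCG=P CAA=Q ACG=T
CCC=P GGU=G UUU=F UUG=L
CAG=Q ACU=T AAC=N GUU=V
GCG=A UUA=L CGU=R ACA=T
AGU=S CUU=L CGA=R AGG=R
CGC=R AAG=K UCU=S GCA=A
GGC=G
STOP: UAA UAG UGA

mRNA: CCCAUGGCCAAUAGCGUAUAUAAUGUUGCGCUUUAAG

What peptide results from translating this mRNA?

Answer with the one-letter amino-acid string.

Answer: MANSVYNVAL

Derivation:
start AUG at pos 3
pos 3: AUG -> M; peptide=M
pos 6: GCC -> A; peptide=MA
pos 9: AAU -> N; peptide=MAN
pos 12: AGC -> S; peptide=MANS
pos 15: GUA -> V; peptide=MANSV
pos 18: UAU -> Y; peptide=MANSVY
pos 21: AAU -> N; peptide=MANSVYN
pos 24: GUU -> V; peptide=MANSVYNV
pos 27: GCG -> A; peptide=MANSVYNVA
pos 30: CUU -> L; peptide=MANSVYNVAL
pos 33: UAA -> STOP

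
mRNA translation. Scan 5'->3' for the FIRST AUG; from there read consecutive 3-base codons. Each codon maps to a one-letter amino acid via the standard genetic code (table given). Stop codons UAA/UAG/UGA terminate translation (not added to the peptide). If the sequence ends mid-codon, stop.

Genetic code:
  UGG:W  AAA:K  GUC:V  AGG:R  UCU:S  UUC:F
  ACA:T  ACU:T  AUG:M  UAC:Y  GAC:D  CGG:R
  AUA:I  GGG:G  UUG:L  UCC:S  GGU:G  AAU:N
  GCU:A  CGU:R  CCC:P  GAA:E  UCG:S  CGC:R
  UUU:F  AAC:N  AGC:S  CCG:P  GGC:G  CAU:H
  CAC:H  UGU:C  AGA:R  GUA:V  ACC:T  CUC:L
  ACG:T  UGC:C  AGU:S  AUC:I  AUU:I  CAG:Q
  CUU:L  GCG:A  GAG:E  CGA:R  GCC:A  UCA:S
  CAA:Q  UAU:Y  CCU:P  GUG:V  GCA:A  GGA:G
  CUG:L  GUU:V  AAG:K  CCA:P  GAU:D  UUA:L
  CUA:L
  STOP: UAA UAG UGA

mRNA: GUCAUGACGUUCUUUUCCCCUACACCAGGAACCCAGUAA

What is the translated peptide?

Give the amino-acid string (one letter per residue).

Answer: MTFFSPTPGTQ

Derivation:
start AUG at pos 3
pos 3: AUG -> M; peptide=M
pos 6: ACG -> T; peptide=MT
pos 9: UUC -> F; peptide=MTF
pos 12: UUU -> F; peptide=MTFF
pos 15: UCC -> S; peptide=MTFFS
pos 18: CCU -> P; peptide=MTFFSP
pos 21: ACA -> T; peptide=MTFFSPT
pos 24: CCA -> P; peptide=MTFFSPTP
pos 27: GGA -> G; peptide=MTFFSPTPG
pos 30: ACC -> T; peptide=MTFFSPTPGT
pos 33: CAG -> Q; peptide=MTFFSPTPGTQ
pos 36: UAA -> STOP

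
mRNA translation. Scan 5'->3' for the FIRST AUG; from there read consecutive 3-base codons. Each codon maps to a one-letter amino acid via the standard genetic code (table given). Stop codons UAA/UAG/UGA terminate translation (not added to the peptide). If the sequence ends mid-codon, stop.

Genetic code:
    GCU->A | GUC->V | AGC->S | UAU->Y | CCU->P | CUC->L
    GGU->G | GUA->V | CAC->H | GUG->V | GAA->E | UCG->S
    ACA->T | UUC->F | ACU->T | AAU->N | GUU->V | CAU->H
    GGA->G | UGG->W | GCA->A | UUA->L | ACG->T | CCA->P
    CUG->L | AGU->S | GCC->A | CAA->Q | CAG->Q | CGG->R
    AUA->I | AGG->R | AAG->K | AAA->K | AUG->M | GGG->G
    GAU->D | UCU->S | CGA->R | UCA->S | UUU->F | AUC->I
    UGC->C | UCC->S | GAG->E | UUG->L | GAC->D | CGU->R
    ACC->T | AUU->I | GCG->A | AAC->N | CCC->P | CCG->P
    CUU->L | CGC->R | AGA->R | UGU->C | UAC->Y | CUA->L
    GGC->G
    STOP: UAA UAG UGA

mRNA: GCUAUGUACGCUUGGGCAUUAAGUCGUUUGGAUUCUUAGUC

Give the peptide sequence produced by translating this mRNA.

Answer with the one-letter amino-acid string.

start AUG at pos 3
pos 3: AUG -> M; peptide=M
pos 6: UAC -> Y; peptide=MY
pos 9: GCU -> A; peptide=MYA
pos 12: UGG -> W; peptide=MYAW
pos 15: GCA -> A; peptide=MYAWA
pos 18: UUA -> L; peptide=MYAWAL
pos 21: AGU -> S; peptide=MYAWALS
pos 24: CGU -> R; peptide=MYAWALSR
pos 27: UUG -> L; peptide=MYAWALSRL
pos 30: GAU -> D; peptide=MYAWALSRLD
pos 33: UCU -> S; peptide=MYAWALSRLDS
pos 36: UAG -> STOP

Answer: MYAWALSRLDS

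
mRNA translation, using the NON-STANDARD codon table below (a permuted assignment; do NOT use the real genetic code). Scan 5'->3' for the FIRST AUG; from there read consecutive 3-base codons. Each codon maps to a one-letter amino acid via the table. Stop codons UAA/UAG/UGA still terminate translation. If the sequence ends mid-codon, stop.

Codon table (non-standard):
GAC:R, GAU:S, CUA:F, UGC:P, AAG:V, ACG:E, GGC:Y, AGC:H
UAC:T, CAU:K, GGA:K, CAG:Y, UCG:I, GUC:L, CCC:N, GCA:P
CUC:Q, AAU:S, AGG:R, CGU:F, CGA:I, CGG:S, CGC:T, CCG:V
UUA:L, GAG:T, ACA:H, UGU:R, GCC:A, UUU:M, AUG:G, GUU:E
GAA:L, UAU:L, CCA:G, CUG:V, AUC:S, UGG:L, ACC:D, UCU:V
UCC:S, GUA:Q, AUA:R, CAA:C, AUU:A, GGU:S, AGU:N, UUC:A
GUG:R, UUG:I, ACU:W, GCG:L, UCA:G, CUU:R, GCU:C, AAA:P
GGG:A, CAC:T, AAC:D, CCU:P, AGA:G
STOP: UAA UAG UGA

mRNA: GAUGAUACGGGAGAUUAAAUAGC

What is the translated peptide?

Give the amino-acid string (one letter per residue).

Answer: GRSTAP

Derivation:
start AUG at pos 1
pos 1: AUG -> G; peptide=G
pos 4: AUA -> R; peptide=GR
pos 7: CGG -> S; peptide=GRS
pos 10: GAG -> T; peptide=GRST
pos 13: AUU -> A; peptide=GRSTA
pos 16: AAA -> P; peptide=GRSTAP
pos 19: UAG -> STOP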